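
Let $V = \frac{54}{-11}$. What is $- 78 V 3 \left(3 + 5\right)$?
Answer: $\frac{101088}{11} \approx 9189.8$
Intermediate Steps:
$V = - \frac{54}{11}$ ($V = 54 \left(- \frac{1}{11}\right) = - \frac{54}{11} \approx -4.9091$)
$- 78 V 3 \left(3 + 5\right) = \left(-78\right) \left(- \frac{54}{11}\right) 3 \left(3 + 5\right) = \frac{4212 \cdot 3 \cdot 8}{11} = \frac{4212}{11} \cdot 24 = \frac{101088}{11}$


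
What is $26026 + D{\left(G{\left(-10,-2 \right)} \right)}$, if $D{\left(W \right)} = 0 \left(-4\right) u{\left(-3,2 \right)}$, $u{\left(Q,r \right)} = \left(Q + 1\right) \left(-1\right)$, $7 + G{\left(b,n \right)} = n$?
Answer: $26026$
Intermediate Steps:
$G{\left(b,n \right)} = -7 + n$
$u{\left(Q,r \right)} = -1 - Q$ ($u{\left(Q,r \right)} = \left(1 + Q\right) \left(-1\right) = -1 - Q$)
$D{\left(W \right)} = 0$ ($D{\left(W \right)} = 0 \left(-4\right) \left(-1 - -3\right) = 0 \left(-1 + 3\right) = 0 \cdot 2 = 0$)
$26026 + D{\left(G{\left(-10,-2 \right)} \right)} = 26026 + 0 = 26026$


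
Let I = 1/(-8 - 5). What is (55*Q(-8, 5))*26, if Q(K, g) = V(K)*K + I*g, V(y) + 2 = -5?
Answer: 79530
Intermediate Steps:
I = -1/13 (I = 1/(-13) = -1/13 ≈ -0.076923)
V(y) = -7 (V(y) = -2 - 5 = -7)
Q(K, g) = -7*K - g/13
(55*Q(-8, 5))*26 = (55*(-7*(-8) - 1/13*5))*26 = (55*(56 - 5/13))*26 = (55*(723/13))*26 = (39765/13)*26 = 79530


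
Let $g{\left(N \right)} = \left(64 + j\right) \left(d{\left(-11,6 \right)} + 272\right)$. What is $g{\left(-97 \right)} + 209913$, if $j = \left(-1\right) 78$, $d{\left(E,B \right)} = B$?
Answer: $206021$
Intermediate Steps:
$j = -78$
$g{\left(N \right)} = -3892$ ($g{\left(N \right)} = \left(64 - 78\right) \left(6 + 272\right) = \left(-14\right) 278 = -3892$)
$g{\left(-97 \right)} + 209913 = -3892 + 209913 = 206021$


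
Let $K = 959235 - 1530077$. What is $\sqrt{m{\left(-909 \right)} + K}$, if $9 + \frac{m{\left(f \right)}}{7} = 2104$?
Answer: $i \sqrt{556177} \approx 745.77 i$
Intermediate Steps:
$m{\left(f \right)} = 14665$ ($m{\left(f \right)} = -63 + 7 \cdot 2104 = -63 + 14728 = 14665$)
$K = -570842$ ($K = 959235 - 1530077 = -570842$)
$\sqrt{m{\left(-909 \right)} + K} = \sqrt{14665 - 570842} = \sqrt{-556177} = i \sqrt{556177}$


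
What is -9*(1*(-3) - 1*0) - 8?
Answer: 19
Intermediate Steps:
-9*(1*(-3) - 1*0) - 8 = -9*(-3 + 0) - 8 = -9*(-3) - 8 = 27 - 8 = 19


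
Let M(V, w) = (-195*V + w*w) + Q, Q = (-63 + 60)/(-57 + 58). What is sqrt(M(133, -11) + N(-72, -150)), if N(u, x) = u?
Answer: I*sqrt(25889) ≈ 160.9*I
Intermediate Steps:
Q = -3 (Q = -3/1 = -3*1 = -3)
M(V, w) = -3 + w**2 - 195*V (M(V, w) = (-195*V + w*w) - 3 = (-195*V + w**2) - 3 = (w**2 - 195*V) - 3 = -3 + w**2 - 195*V)
sqrt(M(133, -11) + N(-72, -150)) = sqrt((-3 + (-11)**2 - 195*133) - 72) = sqrt((-3 + 121 - 25935) - 72) = sqrt(-25817 - 72) = sqrt(-25889) = I*sqrt(25889)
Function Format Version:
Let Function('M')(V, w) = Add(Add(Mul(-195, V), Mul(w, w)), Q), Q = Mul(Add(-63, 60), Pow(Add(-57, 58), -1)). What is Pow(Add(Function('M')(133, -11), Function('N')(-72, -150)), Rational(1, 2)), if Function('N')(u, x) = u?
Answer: Mul(I, Pow(25889, Rational(1, 2))) ≈ Mul(160.90, I)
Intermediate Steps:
Q = -3 (Q = Mul(-3, Pow(1, -1)) = Mul(-3, 1) = -3)
Function('M')(V, w) = Add(-3, Pow(w, 2), Mul(-195, V)) (Function('M')(V, w) = Add(Add(Mul(-195, V), Mul(w, w)), -3) = Add(Add(Mul(-195, V), Pow(w, 2)), -3) = Add(Add(Pow(w, 2), Mul(-195, V)), -3) = Add(-3, Pow(w, 2), Mul(-195, V)))
Pow(Add(Function('M')(133, -11), Function('N')(-72, -150)), Rational(1, 2)) = Pow(Add(Add(-3, Pow(-11, 2), Mul(-195, 133)), -72), Rational(1, 2)) = Pow(Add(Add(-3, 121, -25935), -72), Rational(1, 2)) = Pow(Add(-25817, -72), Rational(1, 2)) = Pow(-25889, Rational(1, 2)) = Mul(I, Pow(25889, Rational(1, 2)))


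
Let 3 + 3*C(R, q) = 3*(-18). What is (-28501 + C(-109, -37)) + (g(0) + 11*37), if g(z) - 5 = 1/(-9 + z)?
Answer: -252973/9 ≈ -28108.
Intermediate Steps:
g(z) = 5 + 1/(-9 + z)
C(R, q) = -19 (C(R, q) = -1 + (3*(-18))/3 = -1 + (⅓)*(-54) = -1 - 18 = -19)
(-28501 + C(-109, -37)) + (g(0) + 11*37) = (-28501 - 19) + ((-44 + 5*0)/(-9 + 0) + 11*37) = -28520 + ((-44 + 0)/(-9) + 407) = -28520 + (-⅑*(-44) + 407) = -28520 + (44/9 + 407) = -28520 + 3707/9 = -252973/9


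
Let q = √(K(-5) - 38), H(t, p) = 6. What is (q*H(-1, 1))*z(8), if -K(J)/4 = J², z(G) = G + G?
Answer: 96*I*√138 ≈ 1127.7*I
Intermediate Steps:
z(G) = 2*G
K(J) = -4*J²
q = I*√138 (q = √(-4*(-5)² - 38) = √(-4*25 - 38) = √(-100 - 38) = √(-138) = I*√138 ≈ 11.747*I)
(q*H(-1, 1))*z(8) = ((I*√138)*6)*(2*8) = (6*I*√138)*16 = 96*I*√138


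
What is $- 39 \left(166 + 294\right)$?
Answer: $-17940$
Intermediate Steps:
$- 39 \left(166 + 294\right) = \left(-39\right) 460 = -17940$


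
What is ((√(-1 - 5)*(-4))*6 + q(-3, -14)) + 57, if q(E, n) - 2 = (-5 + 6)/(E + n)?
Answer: 1002/17 - 24*I*√6 ≈ 58.941 - 58.788*I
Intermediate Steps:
q(E, n) = 2 + 1/(E + n) (q(E, n) = 2 + (-5 + 6)/(E + n) = 2 + 1/(E + n))
((√(-1 - 5)*(-4))*6 + q(-3, -14)) + 57 = ((√(-1 - 5)*(-4))*6 + (1 + 2*(-3) + 2*(-14))/(-3 - 14)) + 57 = ((√(-6)*(-4))*6 + (1 - 6 - 28)/(-17)) + 57 = (((I*√6)*(-4))*6 - 1/17*(-33)) + 57 = (-4*I*√6*6 + 33/17) + 57 = (-24*I*√6 + 33/17) + 57 = (33/17 - 24*I*√6) + 57 = 1002/17 - 24*I*√6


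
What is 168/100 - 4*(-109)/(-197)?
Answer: -2626/4925 ≈ -0.53320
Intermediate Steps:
168/100 - 4*(-109)/(-197) = 168*(1/100) + 436*(-1/197) = 42/25 - 436/197 = -2626/4925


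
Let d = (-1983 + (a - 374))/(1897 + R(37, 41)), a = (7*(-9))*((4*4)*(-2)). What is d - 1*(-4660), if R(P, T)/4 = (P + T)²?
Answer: 122245439/26233 ≈ 4660.0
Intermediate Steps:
R(P, T) = 4*(P + T)²
a = 2016 (a = -1008*(-2) = -63*(-32) = 2016)
d = -341/26233 (d = (-1983 + (2016 - 374))/(1897 + 4*(37 + 41)²) = (-1983 + 1642)/(1897 + 4*78²) = -341/(1897 + 4*6084) = -341/(1897 + 24336) = -341/26233 ≈ -0.012999)
d - 1*(-4660) = -341/26233 - 1*(-4660) = -341/26233 + 4660 = 122245439/26233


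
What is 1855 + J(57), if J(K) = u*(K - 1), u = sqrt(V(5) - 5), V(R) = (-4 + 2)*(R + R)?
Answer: 1855 + 280*I ≈ 1855.0 + 280.0*I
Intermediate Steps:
V(R) = -4*R
u = 5*I (u = sqrt(-4*5 - 5) = sqrt(-20 - 5) = sqrt(-25) = 5*I ≈ 5.0*I)
J(K) = 5*I*(-1 + K) (J(K) = (5*I)*(K - 1) = (5*I)*(-1 + K) = 5*I*(-1 + K))
1855 + J(57) = 1855 + 5*I*(-1 + 57) = 1855 + 5*I*56 = 1855 + 280*I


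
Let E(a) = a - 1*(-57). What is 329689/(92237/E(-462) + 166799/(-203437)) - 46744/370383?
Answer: -10061864513520524711/6975042346018812 ≈ -1442.6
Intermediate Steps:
E(a) = 57 + a (E(a) = a + 57 = 57 + a)
329689/(92237/E(-462) + 166799/(-203437)) - 46744/370383 = 329689/(92237/(57 - 462) + 166799/(-203437)) - 46744/370383 = 329689/(92237/(-405) + 166799*(-1/203437)) - 46744*1/370383 = 329689/(92237*(-1/405) - 166799/203437) - 46744/370383 = 329689/(-92237/405 - 166799/203437) - 46744/370383 = 329689/(-18831972164/82391985) - 46744/370383 = 329689*(-82391985/18831972164) - 46744/370383 = -27163731142665/18831972164 - 46744/370383 = -10061864513520524711/6975042346018812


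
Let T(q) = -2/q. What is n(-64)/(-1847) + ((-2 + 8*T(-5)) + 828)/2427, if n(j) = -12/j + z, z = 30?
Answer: 38887129/119537840 ≈ 0.32531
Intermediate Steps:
n(j) = 30 - 12/j (n(j) = -12/j + 30 = 30 - 12/j)
n(-64)/(-1847) + ((-2 + 8*T(-5)) + 828)/2427 = (30 - 12/(-64))/(-1847) + ((-2 + 8*(-2/(-5))) + 828)/2427 = (30 - 12*(-1/64))*(-1/1847) + ((-2 + 8*(-2*(-⅕))) + 828)*(1/2427) = (30 + 3/16)*(-1/1847) + ((-2 + 8*(⅖)) + 828)*(1/2427) = (483/16)*(-1/1847) + ((-2 + 16/5) + 828)*(1/2427) = -483/29552 + (6/5 + 828)*(1/2427) = -483/29552 + (4146/5)*(1/2427) = -483/29552 + 1382/4045 = 38887129/119537840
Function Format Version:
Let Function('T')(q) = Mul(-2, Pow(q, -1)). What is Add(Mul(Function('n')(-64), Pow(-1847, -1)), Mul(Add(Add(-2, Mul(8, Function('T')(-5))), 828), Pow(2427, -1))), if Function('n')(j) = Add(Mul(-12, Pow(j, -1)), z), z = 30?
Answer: Rational(38887129, 119537840) ≈ 0.32531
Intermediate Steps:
Function('n')(j) = Add(30, Mul(-12, Pow(j, -1))) (Function('n')(j) = Add(Mul(-12, Pow(j, -1)), 30) = Add(30, Mul(-12, Pow(j, -1))))
Add(Mul(Function('n')(-64), Pow(-1847, -1)), Mul(Add(Add(-2, Mul(8, Function('T')(-5))), 828), Pow(2427, -1))) = Add(Mul(Add(30, Mul(-12, Pow(-64, -1))), Pow(-1847, -1)), Mul(Add(Add(-2, Mul(8, Mul(-2, Pow(-5, -1)))), 828), Pow(2427, -1))) = Add(Mul(Add(30, Mul(-12, Rational(-1, 64))), Rational(-1, 1847)), Mul(Add(Add(-2, Mul(8, Mul(-2, Rational(-1, 5)))), 828), Rational(1, 2427))) = Add(Mul(Add(30, Rational(3, 16)), Rational(-1, 1847)), Mul(Add(Add(-2, Mul(8, Rational(2, 5))), 828), Rational(1, 2427))) = Add(Mul(Rational(483, 16), Rational(-1, 1847)), Mul(Add(Add(-2, Rational(16, 5)), 828), Rational(1, 2427))) = Add(Rational(-483, 29552), Mul(Add(Rational(6, 5), 828), Rational(1, 2427))) = Add(Rational(-483, 29552), Mul(Rational(4146, 5), Rational(1, 2427))) = Add(Rational(-483, 29552), Rational(1382, 4045)) = Rational(38887129, 119537840)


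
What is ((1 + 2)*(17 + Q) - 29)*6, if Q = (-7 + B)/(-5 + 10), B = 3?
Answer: 588/5 ≈ 117.60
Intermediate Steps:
Q = -⅘ (Q = (-7 + 3)/(-5 + 10) = -4/5 = -4*⅕ = -⅘ ≈ -0.80000)
((1 + 2)*(17 + Q) - 29)*6 = ((1 + 2)*(17 - ⅘) - 29)*6 = (3*(81/5) - 29)*6 = (243/5 - 29)*6 = (98/5)*6 = 588/5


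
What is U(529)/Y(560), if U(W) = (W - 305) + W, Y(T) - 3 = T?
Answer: 753/563 ≈ 1.3375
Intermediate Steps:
Y(T) = 3 + T
U(W) = -305 + 2*W (U(W) = (-305 + W) + W = -305 + 2*W)
U(529)/Y(560) = (-305 + 2*529)/(3 + 560) = (-305 + 1058)/563 = 753*(1/563) = 753/563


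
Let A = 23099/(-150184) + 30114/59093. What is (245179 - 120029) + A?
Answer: 1110687270118569/8874823112 ≈ 1.2515e+5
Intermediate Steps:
A = 3157651769/8874823112 (A = 23099*(-1/150184) + 30114*(1/59093) = -23099/150184 + 30114/59093 = 3157651769/8874823112 ≈ 0.35580)
(245179 - 120029) + A = (245179 - 120029) + 3157651769/8874823112 = 125150 + 3157651769/8874823112 = 1110687270118569/8874823112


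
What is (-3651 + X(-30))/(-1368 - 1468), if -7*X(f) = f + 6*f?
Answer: 3621/2836 ≈ 1.2768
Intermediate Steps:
X(f) = -f (X(f) = -(f + 6*f)/7 = -f)
(-3651 + X(-30))/(-1368 - 1468) = (-3651 - 1*(-30))/(-1368 - 1468) = (-3651 + 30)/(-2836) = -3621*(-1/2836) = 3621/2836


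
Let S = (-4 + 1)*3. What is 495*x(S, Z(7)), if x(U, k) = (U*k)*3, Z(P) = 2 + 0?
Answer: -26730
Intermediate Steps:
Z(P) = 2
S = -9 (S = -3*3 = -9)
x(U, k) = 3*U*k
495*x(S, Z(7)) = 495*(3*(-9)*2) = 495*(-54) = -26730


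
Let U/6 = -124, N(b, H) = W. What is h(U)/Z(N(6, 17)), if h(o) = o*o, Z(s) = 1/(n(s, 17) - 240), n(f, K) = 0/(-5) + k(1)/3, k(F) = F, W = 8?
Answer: -132664128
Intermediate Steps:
N(b, H) = 8
n(f, K) = ⅓ (n(f, K) = 0/(-5) + 1/3 = 0*(-⅕) + 1*(⅓) = 0 + ⅓ = ⅓)
U = -744 (U = 6*(-124) = -744)
Z(s) = -3/719 (Z(s) = 1/(⅓ - 240) = 1/(-719/3) = -3/719)
h(o) = o²
h(U)/Z(N(6, 17)) = (-744)²/(-3/719) = 553536*(-719/3) = -132664128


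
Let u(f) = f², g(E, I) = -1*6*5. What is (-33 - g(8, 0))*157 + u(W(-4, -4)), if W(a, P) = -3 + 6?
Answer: -462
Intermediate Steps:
g(E, I) = -30 (g(E, I) = -6*5 = -30)
W(a, P) = 3
(-33 - g(8, 0))*157 + u(W(-4, -4)) = (-33 - 1*(-30))*157 + 3² = (-33 + 30)*157 + 9 = -3*157 + 9 = -471 + 9 = -462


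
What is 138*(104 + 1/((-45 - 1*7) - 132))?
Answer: 57405/4 ≈ 14351.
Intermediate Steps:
138*(104 + 1/((-45 - 1*7) - 132)) = 138*(104 + 1/((-45 - 7) - 132)) = 138*(104 + 1/(-52 - 132)) = 138*(104 + 1/(-184)) = 138*(104 - 1/184) = 138*(19135/184) = 57405/4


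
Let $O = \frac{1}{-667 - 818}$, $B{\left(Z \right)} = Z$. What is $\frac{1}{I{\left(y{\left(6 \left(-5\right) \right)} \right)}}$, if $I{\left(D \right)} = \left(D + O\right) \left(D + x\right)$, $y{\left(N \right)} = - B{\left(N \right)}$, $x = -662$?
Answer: $- \frac{1485}{28154968} \approx -5.2744 \cdot 10^{-5}$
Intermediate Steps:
$O = - \frac{1}{1485}$ ($O = \frac{1}{-1485} = - \frac{1}{1485} \approx -0.0006734$)
$y{\left(N \right)} = - N$
$I{\left(D \right)} = \left(-662 + D\right) \left(- \frac{1}{1485} + D\right)$ ($I{\left(D \right)} = \left(D - \frac{1}{1485}\right) \left(D - 662\right) = \left(- \frac{1}{1485} + D\right) \left(-662 + D\right) = \left(-662 + D\right) \left(- \frac{1}{1485} + D\right)$)
$\frac{1}{I{\left(y{\left(6 \left(-5\right) \right)} \right)}} = \frac{1}{\frac{662}{1485} + \left(- 6 \left(-5\right)\right)^{2} - \frac{983071 \left(- 6 \left(-5\right)\right)}{1485}} = \frac{1}{\frac{662}{1485} + \left(\left(-1\right) \left(-30\right)\right)^{2} - \frac{983071 \left(\left(-1\right) \left(-30\right)\right)}{1485}} = \frac{1}{\frac{662}{1485} + 30^{2} - \frac{1966142}{99}} = \frac{1}{\frac{662}{1485} + 900 - \frac{1966142}{99}} = \frac{1}{- \frac{28154968}{1485}} = - \frac{1485}{28154968}$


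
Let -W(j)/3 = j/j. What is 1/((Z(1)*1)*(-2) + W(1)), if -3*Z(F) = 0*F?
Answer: -⅓ ≈ -0.33333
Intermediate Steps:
Z(F) = 0 (Z(F) = -0*F = -⅓*0 = 0)
W(j) = -3 (W(j) = -3*j/j = -3*1 = -3)
1/((Z(1)*1)*(-2) + W(1)) = 1/((0*1)*(-2) - 3) = 1/(0*(-2) - 3) = 1/(0 - 3) = 1/(-3) = -⅓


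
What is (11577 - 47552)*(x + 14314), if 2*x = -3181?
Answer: -915455825/2 ≈ -4.5773e+8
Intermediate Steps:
x = -3181/2 (x = (1/2)*(-3181) = -3181/2 ≈ -1590.5)
(11577 - 47552)*(x + 14314) = (11577 - 47552)*(-3181/2 + 14314) = -35975*25447/2 = -915455825/2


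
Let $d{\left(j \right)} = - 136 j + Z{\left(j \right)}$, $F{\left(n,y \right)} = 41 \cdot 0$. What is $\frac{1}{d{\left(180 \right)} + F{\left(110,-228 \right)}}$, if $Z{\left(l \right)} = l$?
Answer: $- \frac{1}{24300} \approx -4.1152 \cdot 10^{-5}$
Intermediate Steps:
$F{\left(n,y \right)} = 0$
$d{\left(j \right)} = - 135 j$ ($d{\left(j \right)} = - 136 j + j = - 135 j$)
$\frac{1}{d{\left(180 \right)} + F{\left(110,-228 \right)}} = \frac{1}{\left(-135\right) 180 + 0} = \frac{1}{-24300 + 0} = \frac{1}{-24300} = - \frac{1}{24300}$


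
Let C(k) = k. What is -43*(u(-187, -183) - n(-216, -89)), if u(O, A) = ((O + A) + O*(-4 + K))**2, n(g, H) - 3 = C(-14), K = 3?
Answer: -1440500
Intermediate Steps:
n(g, H) = -11 (n(g, H) = 3 - 14 = -11)
u(O, A) = A**2 (u(O, A) = ((O + A) + O*(-4 + 3))**2 = ((A + O) + O*(-1))**2 = ((A + O) - O)**2 = A**2)
-43*(u(-187, -183) - n(-216, -89)) = -43*((-183)**2 - 1*(-11)) = -43*(33489 + 11) = -43*33500 = -1440500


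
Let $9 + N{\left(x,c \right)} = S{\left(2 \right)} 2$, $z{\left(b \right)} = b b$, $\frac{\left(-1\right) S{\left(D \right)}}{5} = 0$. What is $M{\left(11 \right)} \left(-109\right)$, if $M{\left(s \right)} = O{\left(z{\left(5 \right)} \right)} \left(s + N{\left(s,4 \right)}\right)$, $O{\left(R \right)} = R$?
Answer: $-5450$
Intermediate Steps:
$S{\left(D \right)} = 0$ ($S{\left(D \right)} = \left(-5\right) 0 = 0$)
$z{\left(b \right)} = b^{2}$
$N{\left(x,c \right)} = -9$ ($N{\left(x,c \right)} = -9 + 0 \cdot 2 = -9 + 0 = -9$)
$M{\left(s \right)} = -225 + 25 s$ ($M{\left(s \right)} = 5^{2} \left(s - 9\right) = 25 \left(-9 + s\right) = -225 + 25 s$)
$M{\left(11 \right)} \left(-109\right) = \left(-225 + 25 \cdot 11\right) \left(-109\right) = \left(-225 + 275\right) \left(-109\right) = 50 \left(-109\right) = -5450$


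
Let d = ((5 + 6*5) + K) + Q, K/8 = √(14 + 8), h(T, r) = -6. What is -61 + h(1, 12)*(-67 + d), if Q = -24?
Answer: 275 - 48*√22 ≈ 49.860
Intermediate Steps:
K = 8*√22 (K = 8*√(14 + 8) = 8*√22 ≈ 37.523)
d = 11 + 8*√22 (d = ((5 + 6*5) + 8*√22) - 24 = ((5 + 30) + 8*√22) - 24 = (35 + 8*√22) - 24 = 11 + 8*√22 ≈ 48.523)
-61 + h(1, 12)*(-67 + d) = -61 - 6*(-67 + (11 + 8*√22)) = -61 - 6*(-56 + 8*√22) = -61 + (336 - 48*√22) = 275 - 48*√22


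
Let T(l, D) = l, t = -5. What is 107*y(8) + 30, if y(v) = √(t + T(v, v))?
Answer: 30 + 107*√3 ≈ 215.33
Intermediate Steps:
y(v) = √(-5 + v)
107*y(8) + 30 = 107*√(-5 + 8) + 30 = 107*√3 + 30 = 30 + 107*√3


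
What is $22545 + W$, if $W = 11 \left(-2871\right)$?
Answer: $-9036$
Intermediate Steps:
$W = -31581$
$22545 + W = 22545 - 31581 = -9036$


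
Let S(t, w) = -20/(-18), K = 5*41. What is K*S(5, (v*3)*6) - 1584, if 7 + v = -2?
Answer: -12206/9 ≈ -1356.2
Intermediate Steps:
v = -9 (v = -7 - 2 = -9)
K = 205
S(t, w) = 10/9 (S(t, w) = -20*(-1/18) = 10/9)
K*S(5, (v*3)*6) - 1584 = 205*(10/9) - 1584 = 2050/9 - 1584 = -12206/9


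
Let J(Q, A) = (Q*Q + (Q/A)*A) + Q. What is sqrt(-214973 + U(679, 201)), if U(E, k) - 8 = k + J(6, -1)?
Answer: 2*I*sqrt(53679) ≈ 463.37*I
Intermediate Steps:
J(Q, A) = Q**2 + 2*Q (J(Q, A) = (Q**2 + Q) + Q = (Q + Q**2) + Q = Q**2 + 2*Q)
U(E, k) = 56 + k (U(E, k) = 8 + (k + 6*(2 + 6)) = 8 + (k + 6*8) = 8 + (k + 48) = 8 + (48 + k) = 56 + k)
sqrt(-214973 + U(679, 201)) = sqrt(-214973 + (56 + 201)) = sqrt(-214973 + 257) = sqrt(-214716) = 2*I*sqrt(53679)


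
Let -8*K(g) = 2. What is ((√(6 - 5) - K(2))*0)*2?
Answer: 0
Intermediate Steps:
K(g) = -¼ (K(g) = -⅛*2 = -¼)
((√(6 - 5) - K(2))*0)*2 = ((√(6 - 5) - 1*(-¼))*0)*2 = ((√1 + ¼)*0)*2 = ((1 + ¼)*0)*2 = ((5/4)*0)*2 = 0*2 = 0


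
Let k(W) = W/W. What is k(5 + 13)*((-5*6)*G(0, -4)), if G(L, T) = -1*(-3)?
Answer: -90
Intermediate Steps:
G(L, T) = 3
k(W) = 1
k(5 + 13)*((-5*6)*G(0, -4)) = 1*(-5*6*3) = 1*(-30*3) = 1*(-90) = -90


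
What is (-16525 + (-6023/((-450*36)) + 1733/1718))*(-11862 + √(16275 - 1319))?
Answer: 151530054018437/773100 - 229939383943*√3739/6957900 ≈ 1.9398e+8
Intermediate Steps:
(-16525 + (-6023/((-450*36)) + 1733/1718))*(-11862 + √(16275 - 1319)) = (-16525 + (-6023/(-16200) + 1733*(1/1718)))*(-11862 + √14956) = (-16525 + (-6023*(-1/16200) + 1733/1718))*(-11862 + 2*√3739) = (-16525 + (6023/16200 + 1733/1718))*(-11862 + 2*√3739) = (-16525 + 19211057/13915800)*(-11862 + 2*√3739) = -229939383943*(-11862 + 2*√3739)/13915800 = 151530054018437/773100 - 229939383943*√3739/6957900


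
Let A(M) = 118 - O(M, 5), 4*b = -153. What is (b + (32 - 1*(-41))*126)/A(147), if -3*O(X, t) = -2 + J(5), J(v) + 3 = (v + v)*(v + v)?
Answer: 109917/1796 ≈ 61.201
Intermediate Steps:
J(v) = -3 + 4*v**2 (J(v) = -3 + (v + v)*(v + v) = -3 + (2*v)*(2*v) = -3 + 4*v**2)
b = -153/4 (b = (1/4)*(-153) = -153/4 ≈ -38.250)
O(X, t) = -95/3 (O(X, t) = -(-2 + (-3 + 4*5**2))/3 = -(-2 + (-3 + 4*25))/3 = -(-2 + (-3 + 100))/3 = -(-2 + 97)/3 = -1/3*95 = -95/3)
A(M) = 449/3 (A(M) = 118 - 1*(-95/3) = 118 + 95/3 = 449/3)
(b + (32 - 1*(-41))*126)/A(147) = (-153/4 + (32 - 1*(-41))*126)/(449/3) = (-153/4 + (32 + 41)*126)*(3/449) = (-153/4 + 73*126)*(3/449) = (-153/4 + 9198)*(3/449) = (36639/4)*(3/449) = 109917/1796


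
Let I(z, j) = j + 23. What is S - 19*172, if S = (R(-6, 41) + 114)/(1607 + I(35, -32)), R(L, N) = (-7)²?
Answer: -5222101/1598 ≈ -3267.9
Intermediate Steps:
R(L, N) = 49
I(z, j) = 23 + j
S = 163/1598 (S = (49 + 114)/(1607 + (23 - 32)) = 163/(1607 - 9) = 163/1598 ≈ 0.10200)
S - 19*172 = 163/1598 - 19*172 = 163/1598 - 3268 = -5222101/1598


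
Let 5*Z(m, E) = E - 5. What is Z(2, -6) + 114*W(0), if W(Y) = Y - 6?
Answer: -3431/5 ≈ -686.20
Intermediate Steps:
Z(m, E) = -1 + E/5 (Z(m, E) = (E - 5)/5 = (-5 + E)/5 = -1 + E/5)
W(Y) = -6 + Y
Z(2, -6) + 114*W(0) = (-1 + (⅕)*(-6)) + 114*(-6 + 0) = (-1 - 6/5) + 114*(-6) = -11/5 - 684 = -3431/5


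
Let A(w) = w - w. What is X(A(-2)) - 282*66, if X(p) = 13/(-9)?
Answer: -167521/9 ≈ -18613.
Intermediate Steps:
A(w) = 0
X(p) = -13/9 (X(p) = 13*(-⅑) = -13/9)
X(A(-2)) - 282*66 = -13/9 - 282*66 = -13/9 - 18612 = -167521/9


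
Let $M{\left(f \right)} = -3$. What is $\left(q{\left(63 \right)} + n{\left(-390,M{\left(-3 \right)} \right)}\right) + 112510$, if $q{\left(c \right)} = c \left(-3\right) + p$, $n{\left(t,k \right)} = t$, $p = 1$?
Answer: $111932$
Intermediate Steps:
$q{\left(c \right)} = 1 - 3 c$ ($q{\left(c \right)} = c \left(-3\right) + 1 = - 3 c + 1 = 1 - 3 c$)
$\left(q{\left(63 \right)} + n{\left(-390,M{\left(-3 \right)} \right)}\right) + 112510 = \left(\left(1 - 189\right) - 390\right) + 112510 = \left(-188 - 390\right) + 112510 = -578 + 112510 = 111932$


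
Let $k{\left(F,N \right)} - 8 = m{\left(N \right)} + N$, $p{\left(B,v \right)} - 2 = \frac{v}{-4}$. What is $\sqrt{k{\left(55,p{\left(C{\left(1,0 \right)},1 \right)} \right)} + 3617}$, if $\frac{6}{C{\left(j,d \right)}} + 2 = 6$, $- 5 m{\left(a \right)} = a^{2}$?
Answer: $\frac{\sqrt{1450455}}{20} \approx 60.217$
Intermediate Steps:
$m{\left(a \right)} = - \frac{a^{2}}{5}$
$C{\left(j,d \right)} = \frac{3}{2}$ ($C{\left(j,d \right)} = \frac{6}{-2 + 6} = \frac{6}{4} = 6 \cdot \frac{1}{4} = \frac{3}{2}$)
$p{\left(B,v \right)} = 2 - \frac{v}{4}$ ($p{\left(B,v \right)} = 2 + \frac{v}{-4} = 2 + v \left(- \frac{1}{4}\right) = 2 - \frac{v}{4}$)
$k{\left(F,N \right)} = 8 + N - \frac{N^{2}}{5}$ ($k{\left(F,N \right)} = 8 - \left(- N + \frac{N^{2}}{5}\right) = 8 + N - \frac{N^{2}}{5}$)
$\sqrt{k{\left(55,p{\left(C{\left(1,0 \right)},1 \right)} \right)} + 3617} = \sqrt{\left(8 + \left(2 - \frac{1}{4}\right) - \frac{\left(2 - \frac{1}{4}\right)^{2}}{5}\right) + 3617} = \sqrt{\left(8 + \frac{7}{4} - \frac{\left(\frac{7}{4}\right)^{2}}{5}\right) + 3617} = \sqrt{\left(8 + \frac{7}{4} - \frac{49}{80}\right) + 3617} = \sqrt{\frac{731}{80} + 3617} = \sqrt{\frac{290091}{80}} = \frac{\sqrt{1450455}}{20}$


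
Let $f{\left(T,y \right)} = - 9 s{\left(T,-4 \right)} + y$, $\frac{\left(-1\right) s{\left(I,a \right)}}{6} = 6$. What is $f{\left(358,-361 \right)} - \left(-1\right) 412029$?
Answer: $411992$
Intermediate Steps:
$s{\left(I,a \right)} = -36$ ($s{\left(I,a \right)} = \left(-6\right) 6 = -36$)
$f{\left(T,y \right)} = 324 + y$ ($f{\left(T,y \right)} = \left(-9\right) \left(-36\right) + y = 324 + y$)
$f{\left(358,-361 \right)} - \left(-1\right) 412029 = \left(324 - 361\right) - \left(-1\right) 412029 = -37 - -412029 = -37 + 412029 = 411992$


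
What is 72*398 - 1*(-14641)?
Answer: 43297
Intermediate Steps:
72*398 - 1*(-14641) = 28656 + 14641 = 43297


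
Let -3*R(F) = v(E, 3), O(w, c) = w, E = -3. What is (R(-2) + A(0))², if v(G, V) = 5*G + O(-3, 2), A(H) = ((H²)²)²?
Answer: 36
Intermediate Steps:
A(H) = H⁸ (A(H) = (H⁴)² = H⁸)
v(G, V) = -3 + 5*G (v(G, V) = 5*G - 3 = -3 + 5*G)
R(F) = 6 (R(F) = -(-3 + 5*(-3))/3 = -(-3 - 15)/3 = -⅓*(-18) = 6)
(R(-2) + A(0))² = (6 + 0⁸)² = (6 + 0)² = 6² = 36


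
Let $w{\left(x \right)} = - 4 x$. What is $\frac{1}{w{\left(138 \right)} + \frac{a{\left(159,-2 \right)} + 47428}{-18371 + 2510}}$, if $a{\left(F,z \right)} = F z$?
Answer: $- \frac{15861}{8802382} \approx -0.0018019$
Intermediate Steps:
$\frac{1}{w{\left(138 \right)} + \frac{a{\left(159,-2 \right)} + 47428}{-18371 + 2510}} = \frac{1}{\left(-4\right) 138 + \frac{159 \left(-2\right) + 47428}{-18371 + 2510}} = \frac{1}{-552 + \frac{-318 + 47428}{-15861}} = \frac{1}{-552 + 47110 \left(- \frac{1}{15861}\right)} = \frac{1}{-552 - \frac{47110}{15861}} = \frac{1}{- \frac{8802382}{15861}} = - \frac{15861}{8802382}$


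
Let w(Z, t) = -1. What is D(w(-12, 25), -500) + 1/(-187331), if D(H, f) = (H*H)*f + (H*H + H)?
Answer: -93665501/187331 ≈ -500.00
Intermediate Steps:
D(H, f) = H + H² + f*H² (D(H, f) = H²*f + (H² + H) = f*H² + (H + H²) = H + H² + f*H²)
D(w(-12, 25), -500) + 1/(-187331) = -(1 - 1 - 1*(-500)) + 1/(-187331) = -(1 - 1 + 500) - 1/187331 = -1*500 - 1/187331 = -500 - 1/187331 = -93665501/187331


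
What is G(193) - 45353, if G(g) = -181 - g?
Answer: -45727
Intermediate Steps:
G(193) - 45353 = (-181 - 1*193) - 45353 = (-181 - 193) - 45353 = -374 - 45353 = -45727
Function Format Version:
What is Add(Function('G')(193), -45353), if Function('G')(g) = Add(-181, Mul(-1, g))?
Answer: -45727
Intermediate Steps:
Add(Function('G')(193), -45353) = Add(Add(-181, Mul(-1, 193)), -45353) = Add(Add(-181, -193), -45353) = Add(-374, -45353) = -45727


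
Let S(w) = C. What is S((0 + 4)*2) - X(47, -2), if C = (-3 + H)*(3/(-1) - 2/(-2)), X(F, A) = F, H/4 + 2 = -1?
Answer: -17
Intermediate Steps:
H = -12 (H = -8 + 4*(-1) = -8 - 4 = -12)
C = 30 (C = (-3 - 12)*(3/(-1) - 2/(-2)) = -15*(3*(-1) - 2*(-1/2)) = -15*(-3 + 1) = -15*(-2) = 30)
S(w) = 30
S((0 + 4)*2) - X(47, -2) = 30 - 1*47 = 30 - 47 = -17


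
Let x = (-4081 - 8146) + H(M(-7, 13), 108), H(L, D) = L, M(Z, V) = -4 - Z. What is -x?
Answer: 12224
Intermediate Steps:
x = -12224 (x = (-4081 - 8146) + (-4 - 1*(-7)) = -12227 + (-4 + 7) = -12227 + 3 = -12224)
-x = -1*(-12224) = 12224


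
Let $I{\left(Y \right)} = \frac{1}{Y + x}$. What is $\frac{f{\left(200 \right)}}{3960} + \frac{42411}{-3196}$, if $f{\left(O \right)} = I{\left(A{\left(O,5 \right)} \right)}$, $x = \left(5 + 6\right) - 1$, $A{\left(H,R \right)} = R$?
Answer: $- \frac{629802551}{47460600} \approx -13.27$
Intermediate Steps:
$x = 10$ ($x = 11 - 1 = 10$)
$I{\left(Y \right)} = \frac{1}{10 + Y}$ ($I{\left(Y \right)} = \frac{1}{Y + 10} = \frac{1}{10 + Y}$)
$f{\left(O \right)} = \frac{1}{15}$ ($f{\left(O \right)} = \frac{1}{10 + 5} = \frac{1}{15}$)
$\frac{f{\left(200 \right)}}{3960} + \frac{42411}{-3196} = \frac{1}{15 \cdot 3960} + \frac{42411}{-3196} = \frac{1}{15} \cdot \frac{1}{3960} + 42411 \left(- \frac{1}{3196}\right) = \frac{1}{59400} - \frac{42411}{3196} = - \frac{629802551}{47460600}$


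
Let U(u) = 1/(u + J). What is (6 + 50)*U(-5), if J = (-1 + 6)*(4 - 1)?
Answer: 28/5 ≈ 5.6000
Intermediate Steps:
J = 15 (J = 5*3 = 15)
U(u) = 1/(15 + u) (U(u) = 1/(u + 15) = 1/(15 + u))
(6 + 50)*U(-5) = (6 + 50)/(15 - 5) = 56/10 = 56*(1/10) = 28/5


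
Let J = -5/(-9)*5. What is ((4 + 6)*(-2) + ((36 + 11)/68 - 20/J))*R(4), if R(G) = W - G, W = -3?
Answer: 63091/340 ≈ 185.56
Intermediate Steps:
J = 25/9 (J = -5*(-⅑)*5 = (5/9)*5 = 25/9 ≈ 2.7778)
R(G) = -3 - G
((4 + 6)*(-2) + ((36 + 11)/68 - 20/J))*R(4) = ((4 + 6)*(-2) + ((36 + 11)/68 - 20/25/9))*(-3 - 1*4) = (10*(-2) + (47*(1/68) - 20*9/25))*(-3 - 4) = (-20 + (47/68 - 36/5))*(-7) = (-20 - 2213/340)*(-7) = -9013/340*(-7) = 63091/340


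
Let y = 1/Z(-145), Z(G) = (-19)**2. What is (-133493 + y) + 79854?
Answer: -19363678/361 ≈ -53639.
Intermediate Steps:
Z(G) = 361
y = 1/361 ≈ 0.0027701
(-133493 + y) + 79854 = (-133493 + 1/361) + 79854 = -48190972/361 + 79854 = -19363678/361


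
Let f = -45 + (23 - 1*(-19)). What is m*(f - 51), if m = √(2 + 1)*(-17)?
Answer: 918*√3 ≈ 1590.0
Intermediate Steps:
f = -3 (f = -45 + (23 + 19) = -45 + 42 = -3)
m = -17*√3 (m = √3*(-17) = -17*√3 ≈ -29.445)
m*(f - 51) = (-17*√3)*(-3 - 51) = -17*√3*(-54) = 918*√3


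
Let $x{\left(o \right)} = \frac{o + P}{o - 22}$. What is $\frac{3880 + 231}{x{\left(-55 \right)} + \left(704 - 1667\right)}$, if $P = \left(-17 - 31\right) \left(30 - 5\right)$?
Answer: $- \frac{316547}{72896} \approx -4.3424$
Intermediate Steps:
$P = -1200$ ($P = \left(-48\right) 25 = -1200$)
$x{\left(o \right)} = \frac{-1200 + o}{-22 + o}$ ($x{\left(o \right)} = \frac{o - 1200}{o - 22} = \frac{-1200 + o}{-22 + o}$)
$\frac{3880 + 231}{x{\left(-55 \right)} + \left(704 - 1667\right)} = \frac{3880 + 231}{\frac{-1200 - 55}{-22 - 55} + \left(704 - 1667\right)} = \frac{4111}{\frac{1}{-77} \left(-1255\right) - 963} = \frac{4111}{\left(- \frac{1}{77}\right) \left(-1255\right) - 963} = \frac{4111}{\frac{1255}{77} - 963} = \frac{4111}{- \frac{72896}{77}} = 4111 \left(- \frac{77}{72896}\right) = - \frac{316547}{72896}$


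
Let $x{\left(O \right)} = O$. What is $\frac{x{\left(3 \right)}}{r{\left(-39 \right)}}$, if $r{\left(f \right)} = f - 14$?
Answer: $- \frac{3}{53} \approx -0.056604$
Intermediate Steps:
$r{\left(f \right)} = -14 + f$
$\frac{x{\left(3 \right)}}{r{\left(-39 \right)}} = \frac{3}{-14 - 39} = \frac{3}{-53} = 3 \left(- \frac{1}{53}\right) = - \frac{3}{53}$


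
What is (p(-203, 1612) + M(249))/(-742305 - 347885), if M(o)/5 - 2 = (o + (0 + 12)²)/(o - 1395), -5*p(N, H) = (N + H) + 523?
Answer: 722199/2082262900 ≈ 0.00034683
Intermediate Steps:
p(N, H) = -523/5 - H/5 - N/5 (p(N, H) = -((N + H) + 523)/5 = -((H + N) + 523)/5 = -(523 + H + N)/5 = -523/5 - H/5 - N/5)
M(o) = 10 + 5*(144 + o)/(-1395 + o) (M(o) = 10 + 5*((o + (0 + 12)²)/(o - 1395)) = 10 + 5*((o + 12²)/(-1395 + o)) = 10 + 5*((o + 144)/(-1395 + o)) = 10 + 5*((144 + o)/(-1395 + o)) = 10 + 5*(144 + o)/(-1395 + o))
(p(-203, 1612) + M(249))/(-742305 - 347885) = ((-523/5 - ⅕*1612 - ⅕*(-203)) + 15*(-882 + 249)/(-1395 + 249))/(-742305 - 347885) = ((-523/5 - 1612/5 + 203/5) + 15*(-633)/(-1146))/(-1090190) = (-1932/5 + 15*(-1/1146)*(-633))*(-1/1090190) = (-1932/5 + 3165/382)*(-1/1090190) = -722199/1910*(-1/1090190) = 722199/2082262900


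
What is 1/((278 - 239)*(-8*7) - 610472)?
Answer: -1/612656 ≈ -1.6322e-6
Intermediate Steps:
1/((278 - 239)*(-8*7) - 610472) = 1/(39*(-56) - 610472) = 1/(-2184 - 610472) = 1/(-612656) = -1/612656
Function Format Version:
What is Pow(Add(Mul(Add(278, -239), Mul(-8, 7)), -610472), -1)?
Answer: Rational(-1, 612656) ≈ -1.6322e-6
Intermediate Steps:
Pow(Add(Mul(Add(278, -239), Mul(-8, 7)), -610472), -1) = Pow(Add(Mul(39, -56), -610472), -1) = Pow(Add(-2184, -610472), -1) = Pow(-612656, -1) = Rational(-1, 612656)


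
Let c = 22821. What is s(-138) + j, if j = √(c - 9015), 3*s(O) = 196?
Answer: 196/3 + 3*√1534 ≈ 182.83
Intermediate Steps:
s(O) = 196/3 (s(O) = (⅓)*196 = 196/3)
j = 3*√1534 (j = √(22821 - 9015) = √13806 = 3*√1534 ≈ 117.50)
s(-138) + j = 196/3 + 3*√1534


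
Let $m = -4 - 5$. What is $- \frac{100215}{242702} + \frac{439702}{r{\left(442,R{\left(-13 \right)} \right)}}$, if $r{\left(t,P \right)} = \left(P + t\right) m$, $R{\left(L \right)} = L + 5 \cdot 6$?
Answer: $- \frac{107130542969}{1002601962} \approx -106.85$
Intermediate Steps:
$m = -9$ ($m = -4 - 5 = -9$)
$R{\left(L \right)} = 30 + L$ ($R{\left(L \right)} = L + 30 = 30 + L$)
$r{\left(t,P \right)} = - 9 P - 9 t$ ($r{\left(t,P \right)} = \left(P + t\right) \left(-9\right) = - 9 P - 9 t$)
$- \frac{100215}{242702} + \frac{439702}{r{\left(442,R{\left(-13 \right)} \right)}} = - \frac{100215}{242702} + \frac{439702}{- 9 \left(30 - 13\right) - 3978} = \left(-100215\right) \frac{1}{242702} + \frac{439702}{\left(-9\right) 17 - 3978} = - \frac{100215}{242702} + \frac{439702}{-153 - 3978} = - \frac{100215}{242702} + \frac{439702}{-4131} = - \frac{100215}{242702} + 439702 \left(- \frac{1}{4131}\right) = - \frac{100215}{242702} - \frac{439702}{4131} = - \frac{107130542969}{1002601962}$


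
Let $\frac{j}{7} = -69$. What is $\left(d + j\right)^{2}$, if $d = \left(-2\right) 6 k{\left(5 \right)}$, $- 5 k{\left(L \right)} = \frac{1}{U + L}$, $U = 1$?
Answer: $\frac{5822569}{25} \approx 2.329 \cdot 10^{5}$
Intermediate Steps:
$j = -483$ ($j = 7 \left(-69\right) = -483$)
$k{\left(L \right)} = - \frac{1}{5 \left(1 + L\right)}$
$d = \frac{2}{5}$ ($d = \left(-2\right) 6 \left(- \frac{1}{5 + 5 \cdot 5}\right) = - 12 \left(- \frac{1}{5 + 25}\right) = - 12 \left(- \frac{1}{30}\right) = - 12 \left(\left(-1\right) \frac{1}{30}\right) = \left(-12\right) \left(- \frac{1}{30}\right) = \frac{2}{5} \approx 0.4$)
$\left(d + j\right)^{2} = \left(\frac{2}{5} - 483\right)^{2} = \left(- \frac{2413}{5}\right)^{2} = \frac{5822569}{25}$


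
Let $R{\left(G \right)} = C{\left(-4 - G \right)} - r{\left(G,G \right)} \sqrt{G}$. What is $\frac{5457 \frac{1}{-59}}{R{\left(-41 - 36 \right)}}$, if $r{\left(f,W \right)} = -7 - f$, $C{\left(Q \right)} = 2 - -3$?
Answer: $- \frac{1819}{1484145} - \frac{25466 i \sqrt{77}}{1484145} \approx -0.0012256 - 0.15057 i$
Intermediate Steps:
$C{\left(Q \right)} = 5$ ($C{\left(Q \right)} = 2 + 3 = 5$)
$R{\left(G \right)} = 5 - \sqrt{G} \left(-7 - G\right)$ ($R{\left(G \right)} = 5 - \left(-7 - G\right) \sqrt{G} = 5 - \sqrt{G} \left(-7 - G\right)$)
$\frac{5457 \frac{1}{-59}}{R{\left(-41 - 36 \right)}} = \frac{5457 \frac{1}{-59}}{5 + \sqrt{-41 - 36} \left(7 - 77\right)} = \frac{5457 \left(- \frac{1}{59}\right)}{5 + \sqrt{-77} \left(7 - 77\right)} = - \frac{5457}{59 \left(5 + i \sqrt{77} \left(-70\right)\right)} = - \frac{5457}{59 \left(5 - 70 i \sqrt{77}\right)}$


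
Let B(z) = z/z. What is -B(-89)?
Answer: -1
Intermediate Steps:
B(z) = 1
-B(-89) = -1*1 = -1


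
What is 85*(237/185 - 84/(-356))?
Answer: 424626/3293 ≈ 128.95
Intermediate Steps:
85*(237/185 - 84/(-356)) = 85*(237*(1/185) - 84*(-1/356)) = 85*(237/185 + 21/89) = 85*(24978/16465) = 424626/3293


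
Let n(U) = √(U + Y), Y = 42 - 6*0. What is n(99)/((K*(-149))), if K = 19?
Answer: -√141/2831 ≈ -0.0041944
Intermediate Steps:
Y = 42 (Y = 42 + 0 = 42)
n(U) = √(42 + U) (n(U) = √(U + 42) = √(42 + U))
n(99)/((K*(-149))) = √(42 + 99)/((19*(-149))) = √141/(-2831) = √141*(-1/2831) = -√141/2831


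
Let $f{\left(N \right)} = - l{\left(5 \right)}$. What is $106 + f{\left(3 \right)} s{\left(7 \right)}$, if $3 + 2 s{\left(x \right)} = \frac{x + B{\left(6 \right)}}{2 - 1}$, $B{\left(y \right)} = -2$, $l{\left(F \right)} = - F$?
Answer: $111$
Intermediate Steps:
$f{\left(N \right)} = 5$ ($f{\left(N \right)} = - \left(-1\right) 5 = \left(-1\right) \left(-5\right) = 5$)
$s{\left(x \right)} = - \frac{5}{2} + \frac{x}{2}$ ($s{\left(x \right)} = - \frac{3}{2} + \frac{\left(x - 2\right) \frac{1}{2 - 1}}{2} = - \frac{3}{2} + \frac{\left(-2 + x\right) 1^{-1}}{2} = - \frac{3}{2} + \frac{\left(-2 + x\right) 1}{2} = - \frac{3}{2} + \frac{-2 + x}{2} = - \frac{3}{2} + \left(-1 + \frac{x}{2}\right) = - \frac{5}{2} + \frac{x}{2}$)
$106 + f{\left(3 \right)} s{\left(7 \right)} = 106 + 5 \left(- \frac{5}{2} + \frac{1}{2} \cdot 7\right) = 106 + 5 \left(- \frac{5}{2} + \frac{7}{2}\right) = 106 + 5 \cdot 1 = 106 + 5 = 111$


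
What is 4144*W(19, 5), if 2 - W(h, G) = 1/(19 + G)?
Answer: 24346/3 ≈ 8115.3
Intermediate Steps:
W(h, G) = 2 - 1/(19 + G)
4144*W(19, 5) = 4144*((37 + 2*5)/(19 + 5)) = 4144*((37 + 10)/24) = 4144*((1/24)*47) = 4144*(47/24) = 24346/3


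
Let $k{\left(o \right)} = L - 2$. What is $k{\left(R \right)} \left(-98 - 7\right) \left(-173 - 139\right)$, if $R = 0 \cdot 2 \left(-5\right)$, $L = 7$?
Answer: $163800$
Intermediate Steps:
$R = 0$ ($R = 0 \left(-5\right) = 0$)
$k{\left(o \right)} = 5$ ($k{\left(o \right)} = 7 - 2 = 5$)
$k{\left(R \right)} \left(-98 - 7\right) \left(-173 - 139\right) = 5 \left(-98 - 7\right) \left(-173 - 139\right) = 5 \left(\left(-105\right) \left(-312\right)\right) = 5 \cdot 32760 = 163800$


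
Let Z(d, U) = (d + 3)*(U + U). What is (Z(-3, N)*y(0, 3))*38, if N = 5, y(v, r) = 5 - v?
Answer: 0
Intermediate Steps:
Z(d, U) = 2*U*(3 + d) (Z(d, U) = (3 + d)*(2*U) = 2*U*(3 + d))
(Z(-3, N)*y(0, 3))*38 = ((2*5*(3 - 3))*(5 - 1*0))*38 = ((2*5*0)*(5 + 0))*38 = (0*5)*38 = 0*38 = 0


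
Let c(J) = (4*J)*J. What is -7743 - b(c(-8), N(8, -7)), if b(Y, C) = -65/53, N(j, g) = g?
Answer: -410314/53 ≈ -7741.8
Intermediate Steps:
c(J) = 4*J**2
b(Y, C) = -65/53 (b(Y, C) = -65*1/53 = -65/53)
-7743 - b(c(-8), N(8, -7)) = -7743 - 1*(-65/53) = -7743 + 65/53 = -410314/53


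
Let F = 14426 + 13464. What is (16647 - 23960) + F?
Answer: 20577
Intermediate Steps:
F = 27890
(16647 - 23960) + F = (16647 - 23960) + 27890 = -7313 + 27890 = 20577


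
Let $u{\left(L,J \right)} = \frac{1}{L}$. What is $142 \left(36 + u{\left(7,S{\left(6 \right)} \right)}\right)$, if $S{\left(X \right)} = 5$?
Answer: $\frac{35926}{7} \approx 5132.3$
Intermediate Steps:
$142 \left(36 + u{\left(7,S{\left(6 \right)} \right)}\right) = 142 \left(36 + \frac{1}{7}\right) = 142 \cdot \frac{253}{7} = \frac{35926}{7}$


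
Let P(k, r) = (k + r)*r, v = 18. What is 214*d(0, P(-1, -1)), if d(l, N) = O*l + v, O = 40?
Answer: 3852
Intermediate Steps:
P(k, r) = r*(k + r)
d(l, N) = 18 + 40*l (d(l, N) = 40*l + 18 = 18 + 40*l)
214*d(0, P(-1, -1)) = 214*(18 + 40*0) = 214*(18 + 0) = 214*18 = 3852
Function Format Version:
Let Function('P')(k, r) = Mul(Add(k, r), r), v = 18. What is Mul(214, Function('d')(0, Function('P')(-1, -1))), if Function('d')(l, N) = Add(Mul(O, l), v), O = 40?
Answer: 3852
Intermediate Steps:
Function('P')(k, r) = Mul(r, Add(k, r))
Function('d')(l, N) = Add(18, Mul(40, l)) (Function('d')(l, N) = Add(Mul(40, l), 18) = Add(18, Mul(40, l)))
Mul(214, Function('d')(0, Function('P')(-1, -1))) = Mul(214, Add(18, Mul(40, 0))) = Mul(214, Add(18, 0)) = Mul(214, 18) = 3852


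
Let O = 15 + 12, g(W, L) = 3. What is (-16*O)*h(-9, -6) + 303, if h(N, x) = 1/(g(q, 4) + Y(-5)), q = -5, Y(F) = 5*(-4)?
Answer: 5583/17 ≈ 328.41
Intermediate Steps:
Y(F) = -20
O = 27
h(N, x) = -1/17 (h(N, x) = 1/(3 - 20) = 1/(-17) = -1/17)
(-16*O)*h(-9, -6) + 303 = -16*27*(-1/17) + 303 = -432*(-1/17) + 303 = 432/17 + 303 = 5583/17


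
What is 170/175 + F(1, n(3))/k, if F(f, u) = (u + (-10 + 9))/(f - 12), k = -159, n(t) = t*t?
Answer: 59746/61215 ≈ 0.97600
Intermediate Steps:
n(t) = t²
F(f, u) = (-1 + u)/(-12 + f) (F(f, u) = (u - 1)/(-12 + f) = (-1 + u)/(-12 + f))
170/175 + F(1, n(3))/k = 170/175 + ((-1 + 3²)/(-12 + 1))/(-159) = 170*(1/175) + ((-1 + 9)/(-11))*(-1/159) = 34/35 - 1/11*8*(-1/159) = 34/35 - 8/11*(-1/159) = 34/35 + 8/1749 = 59746/61215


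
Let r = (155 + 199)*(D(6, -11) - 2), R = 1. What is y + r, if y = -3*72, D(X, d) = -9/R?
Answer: -4110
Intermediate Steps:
D(X, d) = -9 (D(X, d) = -9/1 = -9*1 = -9)
r = -3894 (r = (155 + 199)*(-9 - 2) = 354*(-11) = -3894)
y = -216
y + r = -216 - 3894 = -4110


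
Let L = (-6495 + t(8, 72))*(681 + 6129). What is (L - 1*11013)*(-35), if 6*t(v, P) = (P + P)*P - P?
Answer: 1139460105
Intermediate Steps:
t(v, P) = -P/6 + P²/3 (t(v, P) = ((P + P)*P - P)/6 = ((2*P)*P - P)/6 = (2*P² - P)/6 = (-P + 2*P²)/6 = -P/6 + P²/3)
L = -32544990 (L = (-6495 + (⅙)*72*(-1 + 2*72))*(681 + 6129) = (-6495 + (⅙)*72*(-1 + 144))*6810 = (-6495 + (⅙)*72*143)*6810 = (-6495 + 1716)*6810 = -4779*6810 = -32544990)
(L - 1*11013)*(-35) = (-32544990 - 1*11013)*(-35) = (-32544990 - 11013)*(-35) = -32556003*(-35) = 1139460105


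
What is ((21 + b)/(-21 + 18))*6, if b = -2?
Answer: -38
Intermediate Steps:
((21 + b)/(-21 + 18))*6 = ((21 - 2)/(-21 + 18))*6 = (19/(-3))*6 = (19*(-1/3))*6 = -19/3*6 = -38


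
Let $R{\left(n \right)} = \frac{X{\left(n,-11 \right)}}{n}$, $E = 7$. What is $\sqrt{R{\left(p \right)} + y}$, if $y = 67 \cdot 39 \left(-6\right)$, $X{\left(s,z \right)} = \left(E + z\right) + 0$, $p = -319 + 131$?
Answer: $\frac{i \sqrt{34632655}}{47} \approx 125.21 i$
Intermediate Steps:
$p = -188$
$X{\left(s,z \right)} = 7 + z$ ($X{\left(s,z \right)} = \left(7 + z\right) + 0 = 7 + z$)
$y = -15678$ ($y = 2613 \left(-6\right) = -15678$)
$R{\left(n \right)} = - \frac{4}{n}$ ($R{\left(n \right)} = \frac{7 - 11}{n} = - \frac{4}{n}$)
$\sqrt{R{\left(p \right)} + y} = \sqrt{- \frac{4}{-188} - 15678} = \sqrt{\left(-4\right) \left(- \frac{1}{188}\right) - 15678} = \sqrt{\frac{1}{47} - 15678} = \sqrt{- \frac{736865}{47}} = \frac{i \sqrt{34632655}}{47}$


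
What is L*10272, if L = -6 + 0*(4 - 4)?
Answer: -61632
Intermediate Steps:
L = -6 (L = -6 + 0*0 = -6 + 0 = -6)
L*10272 = -6*10272 = -61632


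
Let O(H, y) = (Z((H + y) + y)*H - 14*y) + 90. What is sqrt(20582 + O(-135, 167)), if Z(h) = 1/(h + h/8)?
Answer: sqrt(726020854)/199 ≈ 135.40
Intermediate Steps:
Z(h) = 8/(9*h) (Z(h) = 1/(h + h*(1/8)) = 1/(h + h/8) = 1/(9*h/8) = 8/(9*h))
O(H, y) = 90 - 14*y + 8*H/(9*(H + 2*y)) (O(H, y) = ((8/(9*((H + y) + y)))*H - 14*y) + 90 = ((8/(9*(H + 2*y)))*H - 14*y) + 90 = (8*H/(9*(H + 2*y)) - 14*y) + 90 = (-14*y + 8*H/(9*(H + 2*y))) + 90 = 90 - 14*y + 8*H/(9*(H + 2*y)))
sqrt(20582 + O(-135, 167)) = sqrt(20582 + 2*(4*(-135) + 9*(45 - 7*167)*(-135 + 2*167))/(9*(-135 + 2*167))) = sqrt(20582 + 2*(-540 + 9*(45 - 1169)*(-135 + 334))/(9*(-135 + 334))) = sqrt(20582 + (2/9)*(-540 + 9*(-1124)*199)/199) = sqrt(20582 + (2/9)*(1/199)*(-540 - 2013084)) = sqrt(20582 + (2/9)*(1/199)*(-2013624)) = sqrt(20582 - 447472/199) = sqrt(3648346/199) = sqrt(726020854)/199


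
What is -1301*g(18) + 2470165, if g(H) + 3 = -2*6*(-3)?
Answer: 2427232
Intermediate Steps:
g(H) = 33 (g(H) = -3 - 2*6*(-3) = -3 - 12*(-3) = -3 + 36 = 33)
-1301*g(18) + 2470165 = -1301*33 + 2470165 = -42933 + 2470165 = 2427232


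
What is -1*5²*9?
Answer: -225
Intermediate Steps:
-1*5²*9 = -1*25*9 = -25*9 = -225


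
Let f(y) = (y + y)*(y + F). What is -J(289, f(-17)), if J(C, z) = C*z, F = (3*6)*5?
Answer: 717298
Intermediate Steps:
F = 90 (F = 18*5 = 90)
f(y) = 2*y*(90 + y) (f(y) = (y + y)*(y + 90) = (2*y)*(90 + y) = 2*y*(90 + y))
-J(289, f(-17)) = -289*2*(-17)*(90 - 17) = -289*2*(-17)*73 = -289*(-2482) = -1*(-717298) = 717298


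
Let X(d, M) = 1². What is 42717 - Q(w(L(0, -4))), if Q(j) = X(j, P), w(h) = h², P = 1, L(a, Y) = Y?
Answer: 42716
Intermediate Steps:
X(d, M) = 1
Q(j) = 1
42717 - Q(w(L(0, -4))) = 42717 - 1*1 = 42717 - 1 = 42716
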